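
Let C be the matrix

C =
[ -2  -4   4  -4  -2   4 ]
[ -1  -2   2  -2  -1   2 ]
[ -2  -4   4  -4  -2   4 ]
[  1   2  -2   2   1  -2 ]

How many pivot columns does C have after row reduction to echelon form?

1

Row reduce to echelon form.
R2 ← R2 − (1/2)·R1: [0, 0, 0, 0, 0, 0]
R3 ← R3 − R1: [0, 0, 0, 0, 0, 0]
R4 ← R4 + (1/2)·R1: [0, 0, 0, 0, 0, 0]
Echelon form has 1 nonzero row, so rank(C) = 1.
Each nonzero row contributes one pivot column: 1 pivot columns.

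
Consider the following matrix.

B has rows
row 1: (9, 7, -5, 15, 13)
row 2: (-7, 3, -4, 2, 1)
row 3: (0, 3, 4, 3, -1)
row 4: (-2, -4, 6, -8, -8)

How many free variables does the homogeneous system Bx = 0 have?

Row reduce to echelon form.
R2 ← R2 + (7/9)·R1: [0, 76/9, -71/9, 41/3, 100/9]
R4 ← R4 + (2/9)·R1: [0, -22/9, 44/9, -14/3, -46/9]
R3 ← R3 − (27/76)·R2: [0, 0, 517/76, -141/76, -94/19]
R4 ← R4 + (11/38)·R2: [0, 0, 99/38, -27/38, -36/19]
R4 ← R4 − (18/47)·R3: [0, 0, 0, 0, 0]
3 nonzero rows, so rank(B) = 3.
B has 5 columns; by rank–nullity, nullity = 5 − 3 = 2.

2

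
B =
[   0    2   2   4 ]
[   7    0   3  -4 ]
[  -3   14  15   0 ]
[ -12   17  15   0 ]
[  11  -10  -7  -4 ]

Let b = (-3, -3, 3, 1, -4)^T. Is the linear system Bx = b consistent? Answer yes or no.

no

Row reduce the augmented matrix [B | b].
Swap R1 ↔ R2
R3 ← R3 + (3/7)·R1: [0, 14, 114/7, -12/7, 12/7]
R4 ← R4 + (12/7)·R1: [0, 17, 141/7, -48/7, -29/7]
R5 ← R5 − (11/7)·R1: [0, -10, -82/7, 16/7, 5/7]
R3 ← R3 − (7)·R2: [0, 0, 16/7, -208/7, 159/7]
R4 ← R4 − (17/2)·R2: [0, 0, 22/7, -286/7, 299/14]
R5 ← R5 + (5)·R2: [0, 0, -12/7, 156/7, -100/7]
R4 ← R4 − (11/8)·R3: [0, 0, 0, 0, -79/8]
R5 ← R5 + (3/4)·R3: [0, 0, 0, 0, 11/4]
R5 ← R5 + (22/79)·R4: [0, 0, 0, 0, 0]
The echelon form has 4 nonzero rows; the last pivot sits in the augmented column, so rank(B) = 3 but rank([B|b]) = 4.
Since the ranks differ, the system is inconsistent.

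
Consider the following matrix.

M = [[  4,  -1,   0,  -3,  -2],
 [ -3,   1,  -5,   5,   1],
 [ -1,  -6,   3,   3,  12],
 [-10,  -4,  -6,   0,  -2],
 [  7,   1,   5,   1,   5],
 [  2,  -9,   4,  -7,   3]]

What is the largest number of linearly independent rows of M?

Row reduce to echelon form.
R2 ← R2 + (3/4)·R1: [0, 1/4, -5, 11/4, -1/2]
R3 ← R3 + (1/4)·R1: [0, -25/4, 3, 9/4, 23/2]
R4 ← R4 + (5/2)·R1: [0, -13/2, -6, -15/2, -7]
R5 ← R5 − (7/4)·R1: [0, 11/4, 5, 25/4, 17/2]
R6 ← R6 − (1/2)·R1: [0, -17/2, 4, -11/2, 4]
R3 ← R3 + (25)·R2: [0, 0, -122, 71, -1]
R4 ← R4 + (26)·R2: [0, 0, -136, 64, -20]
R5 ← R5 − (11)·R2: [0, 0, 60, -24, 14]
R6 ← R6 + (34)·R2: [0, 0, -166, 88, -13]
R4 ← R4 − (68/61)·R3: [0, 0, 0, -924/61, -1152/61]
R5 ← R5 + (30/61)·R3: [0, 0, 0, 666/61, 824/61]
R6 ← R6 − (83/61)·R3: [0, 0, 0, -525/61, -710/61]
R5 ← R5 + (111/154)·R4: [0, 0, 0, 0, -8/77]
R6 ← R6 − (25/44)·R4: [0, 0, 0, 0, -10/11]
R6 ← R6 − (35/4)·R5: [0, 0, 0, 0, 0]
Echelon form has 5 nonzero rows, so rank(M) = 5.
The rank gives the maximum number of linearly independent rows: 5.

5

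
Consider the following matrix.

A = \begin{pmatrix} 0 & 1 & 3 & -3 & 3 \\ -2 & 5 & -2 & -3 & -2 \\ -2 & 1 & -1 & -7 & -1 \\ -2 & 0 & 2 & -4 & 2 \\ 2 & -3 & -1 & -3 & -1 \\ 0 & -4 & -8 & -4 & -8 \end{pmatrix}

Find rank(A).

Row reduce to echelon form.
Swap R1 ↔ R2
R3 ← R3 − R1: [0, -4, 1, -4, 1]
R4 ← R4 − R1: [0, -5, 4, -1, 4]
R5 ← R5 + R1: [0, 2, -3, -6, -3]
R3 ← R3 + (4)·R2: [0, 0, 13, -16, 13]
R4 ← R4 + (5)·R2: [0, 0, 19, -16, 19]
R5 ← R5 − (2)·R2: [0, 0, -9, 0, -9]
R6 ← R6 + (4)·R2: [0, 0, 4, -16, 4]
R4 ← R4 − (19/13)·R3: [0, 0, 0, 96/13, 0]
R5 ← R5 + (9/13)·R3: [0, 0, 0, -144/13, 0]
R6 ← R6 − (4/13)·R3: [0, 0, 0, -144/13, 0]
R5 ← R5 + (3/2)·R4: [0, 0, 0, 0, 0]
R6 ← R6 + (3/2)·R4: [0, 0, 0, 0, 0]
Echelon form has 4 nonzero rows, so rank(A) = 4.

4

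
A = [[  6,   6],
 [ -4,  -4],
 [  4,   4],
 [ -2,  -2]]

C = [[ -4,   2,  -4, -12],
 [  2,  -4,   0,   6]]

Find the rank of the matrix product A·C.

First compute AC:
[[-12, -12, -24, -36],
 [  8,   8,  16,  24],
 [ -8,  -8, -16, -24],
 [  4,   4,   8,  12]]
Now row reduce the product.
R2 ← R2 + (2/3)·R1: [0, 0, 0, 0]
R3 ← R3 − (2/3)·R1: [0, 0, 0, 0]
R4 ← R4 + (1/3)·R1: [0, 0, 0, 0]
1 nonzero row, so rank(AC) = 1.

1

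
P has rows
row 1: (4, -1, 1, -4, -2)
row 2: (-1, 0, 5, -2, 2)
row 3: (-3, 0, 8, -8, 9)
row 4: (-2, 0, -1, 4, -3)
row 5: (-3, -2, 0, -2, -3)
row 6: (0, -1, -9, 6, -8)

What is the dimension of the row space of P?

Row reduce to echelon form.
R2 ← R2 + (1/4)·R1: [0, -1/4, 21/4, -3, 3/2]
R3 ← R3 + (3/4)·R1: [0, -3/4, 35/4, -11, 15/2]
R4 ← R4 + (1/2)·R1: [0, -1/2, -1/2, 2, -4]
R5 ← R5 + (3/4)·R1: [0, -11/4, 3/4, -5, -9/2]
R3 ← R3 − (3)·R2: [0, 0, -7, -2, 3]
R4 ← R4 − (2)·R2: [0, 0, -11, 8, -7]
R5 ← R5 − (11)·R2: [0, 0, -57, 28, -21]
R6 ← R6 − (4)·R2: [0, 0, -30, 18, -14]
R4 ← R4 − (11/7)·R3: [0, 0, 0, 78/7, -82/7]
R5 ← R5 − (57/7)·R3: [0, 0, 0, 310/7, -318/7]
R6 ← R6 − (30/7)·R3: [0, 0, 0, 186/7, -188/7]
R5 ← R5 − (155/39)·R4: [0, 0, 0, 0, 44/39]
R6 ← R6 − (31/13)·R4: [0, 0, 0, 0, 14/13]
R6 ← R6 − (21/22)·R5: [0, 0, 0, 0, 0]
Echelon form has 5 nonzero rows, so rank(P) = 5.
The row space has dimension equal to the rank: 5.

5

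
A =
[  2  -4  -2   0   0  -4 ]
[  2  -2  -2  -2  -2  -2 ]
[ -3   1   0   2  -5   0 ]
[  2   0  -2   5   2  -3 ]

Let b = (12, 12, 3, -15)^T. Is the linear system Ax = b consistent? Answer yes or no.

Row reduce the augmented matrix [A | b].
R2 ← R2 − R1: [0, 2, 0, -2, -2, 2, 0]
R3 ← R3 + (3/2)·R1: [0, -5, -3, 2, -5, -6, 21]
R4 ← R4 − R1: [0, 4, 0, 5, 2, 1, -27]
R3 ← R3 + (5/2)·R2: [0, 0, -3, -3, -10, -1, 21]
R4 ← R4 − (2)·R2: [0, 0, 0, 9, 6, -3, -27]
The echelon form has 4 nonzero rows, and every pivot lies in the first 6 columns, so rank(A) = rank([A|b]) = 4.
The system is consistent.

yes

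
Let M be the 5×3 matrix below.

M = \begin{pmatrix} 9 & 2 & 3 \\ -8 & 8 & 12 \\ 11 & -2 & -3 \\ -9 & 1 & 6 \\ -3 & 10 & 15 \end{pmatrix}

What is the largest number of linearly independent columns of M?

Row reduce to echelon form.
R2 ← R2 + (8/9)·R1: [0, 88/9, 44/3]
R3 ← R3 − (11/9)·R1: [0, -40/9, -20/3]
R4 ← R4 + R1: [0, 3, 9]
R5 ← R5 + (1/3)·R1: [0, 32/3, 16]
R3 ← R3 + (5/11)·R2: [0, 0, 0]
R4 ← R4 − (27/88)·R2: [0, 0, 9/2]
R5 ← R5 − (12/11)·R2: [0, 0, 0]
Swap R3 ↔ R4
Echelon form has 3 nonzero rows, so rank(M) = 3.
The rank gives the maximum number of linearly independent columns: 3.

3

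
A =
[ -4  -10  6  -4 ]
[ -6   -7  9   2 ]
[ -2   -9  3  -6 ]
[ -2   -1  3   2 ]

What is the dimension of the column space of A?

2

Row reduce to echelon form.
R2 ← R2 − (3/2)·R1: [0, 8, 0, 8]
R3 ← R3 − (1/2)·R1: [0, -4, 0, -4]
R4 ← R4 − (1/2)·R1: [0, 4, 0, 4]
R3 ← R3 + (1/2)·R2: [0, 0, 0, 0]
R4 ← R4 − (1/2)·R2: [0, 0, 0, 0]
Echelon form has 2 nonzero rows, so rank(A) = 2.
The column space has dimension equal to the rank: 2.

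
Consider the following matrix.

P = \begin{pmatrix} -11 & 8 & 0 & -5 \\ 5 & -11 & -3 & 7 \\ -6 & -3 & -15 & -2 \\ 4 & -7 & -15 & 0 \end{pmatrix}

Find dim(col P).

Row reduce to echelon form.
R2 ← R2 + (5/11)·R1: [0, -81/11, -3, 52/11]
R3 ← R3 − (6/11)·R1: [0, -81/11, -15, 8/11]
R4 ← R4 + (4/11)·R1: [0, -45/11, -15, -20/11]
R3 ← R3 − R2: [0, 0, -12, -4]
R4 ← R4 − (5/9)·R2: [0, 0, -40/3, -40/9]
R4 ← R4 − (10/9)·R3: [0, 0, 0, 0]
Echelon form has 3 nonzero rows, so rank(P) = 3.
The column space has dimension equal to the rank: 3.

3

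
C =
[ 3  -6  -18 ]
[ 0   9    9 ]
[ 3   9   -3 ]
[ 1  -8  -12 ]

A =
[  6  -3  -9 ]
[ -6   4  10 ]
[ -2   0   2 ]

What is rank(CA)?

2

First compute CA:
[[ 90, -33, -123],
 [-72,  36, 108],
 [-30,  27,  57],
 [ 78, -35, -113]]
Now row reduce the product.
R2 ← R2 + (4/5)·R1: [0, 48/5, 48/5]
R3 ← R3 + (1/3)·R1: [0, 16, 16]
R4 ← R4 − (13/15)·R1: [0, -32/5, -32/5]
R3 ← R3 − (5/3)·R2: [0, 0, 0]
R4 ← R4 + (2/3)·R2: [0, 0, 0]
2 nonzero rows, so rank(CA) = 2.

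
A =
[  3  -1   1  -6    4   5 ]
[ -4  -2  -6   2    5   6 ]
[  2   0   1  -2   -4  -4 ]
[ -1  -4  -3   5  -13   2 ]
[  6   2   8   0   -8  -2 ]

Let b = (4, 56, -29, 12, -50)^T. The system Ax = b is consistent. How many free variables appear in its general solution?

Row reduce the augmented matrix [A | b].
R2 ← R2 + (4/3)·R1: [0, -10/3, -14/3, -6, 31/3, 38/3, 184/3]
R3 ← R3 − (2/3)·R1: [0, 2/3, 1/3, 2, -20/3, -22/3, -95/3]
R4 ← R4 + (1/3)·R1: [0, -13/3, -8/3, 3, -35/3, 11/3, 40/3]
R5 ← R5 − (2)·R1: [0, 4, 6, 12, -16, -12, -58]
R3 ← R3 + (1/5)·R2: [0, 0, -3/5, 4/5, -23/5, -24/5, -97/5]
R4 ← R4 − (13/10)·R2: [0, 0, 17/5, 54/5, -251/10, -64/5, -332/5]
R5 ← R5 + (6/5)·R2: [0, 0, 2/5, 24/5, -18/5, 16/5, 78/5]
R4 ← R4 + (17/3)·R3: [0, 0, 0, 46/3, -307/6, -40, -529/3]
R5 ← R5 + (2/3)·R3: [0, 0, 0, 16/3, -20/3, 0, 8/3]
R5 ← R5 − (8/23)·R4: [0, 0, 0, 0, 256/23, 320/23, 64]
The echelon form has 5 nonzero rows, and every pivot lies in the first 6 columns, so rank(A) = rank([A|b]) = 5.
The system is consistent.
Free variables = (unknowns) − (rank) = 6 − 5 = 1.

1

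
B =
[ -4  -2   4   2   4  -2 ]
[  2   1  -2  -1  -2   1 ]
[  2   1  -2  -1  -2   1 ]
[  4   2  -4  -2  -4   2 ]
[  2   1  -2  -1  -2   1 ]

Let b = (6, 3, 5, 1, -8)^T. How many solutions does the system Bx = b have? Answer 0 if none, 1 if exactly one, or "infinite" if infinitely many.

Row reduce the augmented matrix [B | b].
R2 ← R2 + (1/2)·R1: [0, 0, 0, 0, 0, 0, 6]
R3 ← R3 + (1/2)·R1: [0, 0, 0, 0, 0, 0, 8]
R4 ← R4 + R1: [0, 0, 0, 0, 0, 0, 7]
R5 ← R5 + (1/2)·R1: [0, 0, 0, 0, 0, 0, -5]
R3 ← R3 − (4/3)·R2: [0, 0, 0, 0, 0, 0, 0]
R4 ← R4 − (7/6)·R2: [0, 0, 0, 0, 0, 0, 0]
R5 ← R5 + (5/6)·R2: [0, 0, 0, 0, 0, 0, 0]
The echelon form has 2 nonzero rows; the last pivot sits in the augmented column, so rank(B) = 1 but rank([B|b]) = 2.
Since the ranks differ, the system is inconsistent.
It has no solutions.

0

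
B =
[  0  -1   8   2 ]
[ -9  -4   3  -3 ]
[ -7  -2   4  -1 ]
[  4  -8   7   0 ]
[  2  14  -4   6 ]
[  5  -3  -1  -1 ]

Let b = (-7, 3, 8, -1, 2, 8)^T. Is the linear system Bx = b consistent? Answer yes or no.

Row reduce the augmented matrix [B | b].
Swap R1 ↔ R2
R3 ← R3 − (7/9)·R1: [0, 10/9, 5/3, 4/3, 17/3]
R4 ← R4 + (4/9)·R1: [0, -88/9, 25/3, -4/3, 1/3]
R5 ← R5 + (2/9)·R1: [0, 118/9, -10/3, 16/3, 8/3]
R6 ← R6 + (5/9)·R1: [0, -47/9, 2/3, -8/3, 29/3]
R3 ← R3 + (10/9)·R2: [0, 0, 95/9, 32/9, -19/9]
R4 ← R4 − (88/9)·R2: [0, 0, -629/9, -188/9, 619/9]
R5 ← R5 + (118/9)·R2: [0, 0, 914/9, 284/9, -802/9]
R6 ← R6 − (47/9)·R2: [0, 0, -370/9, -118/9, 416/9]
R4 ← R4 + (629/95)·R3: [0, 0, 0, 252/95, 274/5]
R5 ← R5 − (914/95)·R3: [0, 0, 0, -252/95, -344/5]
R6 ← R6 + (74/19)·R3: [0, 0, 0, 14/19, 38]
R5 ← R5 + R4: [0, 0, 0, 0, -14]
R6 ← R6 − (5/18)·R4: [0, 0, 0, 0, 205/9]
R6 ← R6 + (205/126)·R5: [0, 0, 0, 0, 0]
The echelon form has 5 nonzero rows; the last pivot sits in the augmented column, so rank(B) = 4 but rank([B|b]) = 5.
Since the ranks differ, the system is inconsistent.

no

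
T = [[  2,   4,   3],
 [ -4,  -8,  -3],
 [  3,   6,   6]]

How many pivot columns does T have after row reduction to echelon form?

Row reduce to echelon form.
R2 ← R2 + (2)·R1: [0, 0, 3]
R3 ← R3 − (3/2)·R1: [0, 0, 3/2]
R3 ← R3 − (1/2)·R2: [0, 0, 0]
Echelon form has 2 nonzero rows, so rank(T) = 2.
Each nonzero row contributes one pivot column: 2 pivot columns.

2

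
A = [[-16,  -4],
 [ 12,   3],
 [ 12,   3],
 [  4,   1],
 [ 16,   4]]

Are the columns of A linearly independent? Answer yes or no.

no

Row reduce A to echelon form.
R2 ← R2 + (3/4)·R1: [0, 0]
R3 ← R3 + (3/4)·R1: [0, 0]
R4 ← R4 + (1/4)·R1: [0, 0]
R5 ← R5 + R1: [0, 0]
1 pivot among 2 columns.
Only 1 < 2 pivot columns, so the columns are linearly dependent.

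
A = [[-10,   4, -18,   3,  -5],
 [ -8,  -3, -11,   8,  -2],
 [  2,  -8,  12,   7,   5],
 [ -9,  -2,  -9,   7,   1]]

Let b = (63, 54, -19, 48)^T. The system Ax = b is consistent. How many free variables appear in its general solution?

1

Row reduce the augmented matrix [A | b].
R2 ← R2 − (4/5)·R1: [0, -31/5, 17/5, 28/5, 2, 18/5]
R3 ← R3 + (1/5)·R1: [0, -36/5, 42/5, 38/5, 4, -32/5]
R4 ← R4 − (9/10)·R1: [0, -28/5, 36/5, 43/10, 11/2, -87/10]
R3 ← R3 − (36/31)·R2: [0, 0, 138/31, 34/31, 52/31, -328/31]
R4 ← R4 − (28/31)·R2: [0, 0, 128/31, -47/62, 229/62, -741/62]
R4 ← R4 − (64/69)·R3: [0, 0, 0, -245/138, 295/138, -295/138]
The echelon form has 4 nonzero rows, and every pivot lies in the first 5 columns, so rank(A) = rank([A|b]) = 4.
The system is consistent.
Free variables = (unknowns) − (rank) = 5 − 4 = 1.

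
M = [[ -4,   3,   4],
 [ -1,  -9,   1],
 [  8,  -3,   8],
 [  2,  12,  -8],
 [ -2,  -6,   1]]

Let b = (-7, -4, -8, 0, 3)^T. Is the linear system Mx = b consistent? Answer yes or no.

Row reduce the augmented matrix [M | b].
R2 ← R2 − (1/4)·R1: [0, -39/4, 0, -9/4]
R3 ← R3 + (2)·R1: [0, 3, 16, -22]
R4 ← R4 + (1/2)·R1: [0, 27/2, -6, -7/2]
R5 ← R5 − (1/2)·R1: [0, -15/2, -1, 13/2]
R3 ← R3 + (4/13)·R2: [0, 0, 16, -295/13]
R4 ← R4 + (18/13)·R2: [0, 0, -6, -86/13]
R5 ← R5 − (10/13)·R2: [0, 0, -1, 107/13]
R4 ← R4 + (3/8)·R3: [0, 0, 0, -121/8]
R5 ← R5 + (1/16)·R3: [0, 0, 0, 109/16]
R5 ← R5 + (109/242)·R4: [0, 0, 0, 0]
The echelon form has 4 nonzero rows; the last pivot sits in the augmented column, so rank(M) = 3 but rank([M|b]) = 4.
Since the ranks differ, the system is inconsistent.

no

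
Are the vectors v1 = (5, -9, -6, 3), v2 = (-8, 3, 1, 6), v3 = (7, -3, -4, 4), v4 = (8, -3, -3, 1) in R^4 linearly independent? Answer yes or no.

yes

Form the matrix with these vectors as rows and row reduce.
R2 ← R2 + (8/5)·R1: [0, -57/5, -43/5, 54/5]
R3 ← R3 − (7/5)·R1: [0, 48/5, 22/5, -1/5]
R4 ← R4 − (8/5)·R1: [0, 57/5, 33/5, -19/5]
R3 ← R3 + (16/19)·R2: [0, 0, -54/19, 169/19]
R4 ← R4 + R2: [0, 0, -2, 7]
R4 ← R4 − (19/27)·R3: [0, 0, 0, 20/27]
4 nonzero rows, so the 4 vectors span a space of dimension 4.
Since 4 = 4, the vectors are linearly independent.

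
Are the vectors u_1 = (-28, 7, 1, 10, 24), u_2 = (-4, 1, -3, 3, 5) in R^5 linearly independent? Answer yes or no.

Form the matrix with these vectors as rows and row reduce.
R2 ← R2 − (1/7)·R1: [0, 0, -22/7, 11/7, 11/7]
2 nonzero rows, so the 2 vectors span a space of dimension 2.
Since 2 = 2, the vectors are linearly independent.

yes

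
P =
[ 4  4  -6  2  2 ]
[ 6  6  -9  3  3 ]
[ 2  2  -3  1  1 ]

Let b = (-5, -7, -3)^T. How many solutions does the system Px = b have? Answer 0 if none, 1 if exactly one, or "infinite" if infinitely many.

Row reduce the augmented matrix [P | b].
R2 ← R2 − (3/2)·R1: [0, 0, 0, 0, 0, 1/2]
R3 ← R3 − (1/2)·R1: [0, 0, 0, 0, 0, -1/2]
R3 ← R3 + R2: [0, 0, 0, 0, 0, 0]
The echelon form has 2 nonzero rows; the last pivot sits in the augmented column, so rank(P) = 1 but rank([P|b]) = 2.
Since the ranks differ, the system is inconsistent.
It has no solutions.

0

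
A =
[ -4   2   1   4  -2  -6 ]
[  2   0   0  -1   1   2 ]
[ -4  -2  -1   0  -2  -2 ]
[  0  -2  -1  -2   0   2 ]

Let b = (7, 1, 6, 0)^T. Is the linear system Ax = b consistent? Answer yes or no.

Row reduce the augmented matrix [A | b].
R2 ← R2 + (1/2)·R1: [0, 1, 1/2, 1, 0, -1, 9/2]
R3 ← R3 − R1: [0, -4, -2, -4, 0, 4, -1]
R3 ← R3 + (4)·R2: [0, 0, 0, 0, 0, 0, 17]
R4 ← R4 + (2)·R2: [0, 0, 0, 0, 0, 0, 9]
R4 ← R4 − (9/17)·R3: [0, 0, 0, 0, 0, 0, 0]
The echelon form has 3 nonzero rows; the last pivot sits in the augmented column, so rank(A) = 2 but rank([A|b]) = 3.
Since the ranks differ, the system is inconsistent.

no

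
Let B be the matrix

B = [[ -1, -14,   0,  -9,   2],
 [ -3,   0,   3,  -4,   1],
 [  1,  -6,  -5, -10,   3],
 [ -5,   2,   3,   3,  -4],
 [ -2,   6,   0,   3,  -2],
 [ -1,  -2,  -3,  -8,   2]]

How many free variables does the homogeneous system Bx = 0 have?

0

Row reduce to echelon form.
R2 ← R2 − (3)·R1: [0, 42, 3, 23, -5]
R3 ← R3 + R1: [0, -20, -5, -19, 5]
R4 ← R4 − (5)·R1: [0, 72, 3, 48, -14]
R5 ← R5 − (2)·R1: [0, 34, 0, 21, -6]
R6 ← R6 − R1: [0, 12, -3, 1, 0]
R3 ← R3 + (10/21)·R2: [0, 0, -25/7, -169/21, 55/21]
R4 ← R4 − (12/7)·R2: [0, 0, -15/7, 60/7, -38/7]
R5 ← R5 − (17/21)·R2: [0, 0, -17/7, 50/21, -41/21]
R6 ← R6 − (2/7)·R2: [0, 0, -27/7, -39/7, 10/7]
R4 ← R4 − (3/5)·R3: [0, 0, 0, 67/5, -7]
R5 ← R5 − (17/25)·R3: [0, 0, 0, 589/75, -56/15]
R6 ← R6 − (27/25)·R3: [0, 0, 0, 78/25, -7/5]
R5 ← R5 − (589/1005)·R4: [0, 0, 0, 0, 371/1005]
R6 ← R6 − (78/335)·R4: [0, 0, 0, 0, 77/335]
R6 ← R6 − (33/53)·R5: [0, 0, 0, 0, 0]
5 nonzero rows, so rank(B) = 5.
B has 5 columns; by rank–nullity, nullity = 5 − 5 = 0.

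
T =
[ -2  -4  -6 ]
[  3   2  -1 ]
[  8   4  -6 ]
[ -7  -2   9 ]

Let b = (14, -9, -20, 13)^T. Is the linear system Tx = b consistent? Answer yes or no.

yes

Row reduce the augmented matrix [T | b].
R2 ← R2 + (3/2)·R1: [0, -4, -10, 12]
R3 ← R3 + (4)·R1: [0, -12, -30, 36]
R4 ← R4 − (7/2)·R1: [0, 12, 30, -36]
R3 ← R3 − (3)·R2: [0, 0, 0, 0]
R4 ← R4 + (3)·R2: [0, 0, 0, 0]
The echelon form has 2 nonzero rows, and every pivot lies in the first 3 columns, so rank(T) = rank([T|b]) = 2.
The system is consistent.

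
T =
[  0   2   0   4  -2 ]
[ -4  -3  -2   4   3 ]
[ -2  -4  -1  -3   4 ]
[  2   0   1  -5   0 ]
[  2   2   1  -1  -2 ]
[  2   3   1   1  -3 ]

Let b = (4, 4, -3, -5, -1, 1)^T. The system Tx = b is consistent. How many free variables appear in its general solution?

3

Row reduce the augmented matrix [T | b].
Swap R1 ↔ R2
R3 ← R3 − (1/2)·R1: [0, -5/2, 0, -5, 5/2, -5]
R4 ← R4 + (1/2)·R1: [0, -3/2, 0, -3, 3/2, -3]
R5 ← R5 + (1/2)·R1: [0, 1/2, 0, 1, -1/2, 1]
R6 ← R6 + (1/2)·R1: [0, 3/2, 0, 3, -3/2, 3]
R3 ← R3 + (5/4)·R2: [0, 0, 0, 0, 0, 0]
R4 ← R4 + (3/4)·R2: [0, 0, 0, 0, 0, 0]
R5 ← R5 − (1/4)·R2: [0, 0, 0, 0, 0, 0]
R6 ← R6 − (3/4)·R2: [0, 0, 0, 0, 0, 0]
The echelon form has 2 nonzero rows, and every pivot lies in the first 5 columns, so rank(T) = rank([T|b]) = 2.
The system is consistent.
Free variables = (unknowns) − (rank) = 5 − 2 = 3.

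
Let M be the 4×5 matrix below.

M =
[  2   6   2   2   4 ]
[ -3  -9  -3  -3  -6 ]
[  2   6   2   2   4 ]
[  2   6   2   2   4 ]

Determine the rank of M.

Row reduce to echelon form.
R2 ← R2 + (3/2)·R1: [0, 0, 0, 0, 0]
R3 ← R3 − R1: [0, 0, 0, 0, 0]
R4 ← R4 − R1: [0, 0, 0, 0, 0]
Echelon form has 1 nonzero row, so rank(M) = 1.

1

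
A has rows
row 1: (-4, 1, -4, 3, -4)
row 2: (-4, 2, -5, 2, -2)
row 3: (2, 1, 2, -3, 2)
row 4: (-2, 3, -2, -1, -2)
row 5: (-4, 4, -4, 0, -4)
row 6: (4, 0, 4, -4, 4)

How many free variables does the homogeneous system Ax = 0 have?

Row reduce to echelon form.
R2 ← R2 − R1: [0, 1, -1, -1, 2]
R3 ← R3 + (1/2)·R1: [0, 3/2, 0, -3/2, 0]
R4 ← R4 − (1/2)·R1: [0, 5/2, 0, -5/2, 0]
R5 ← R5 − R1: [0, 3, 0, -3, 0]
R6 ← R6 + R1: [0, 1, 0, -1, 0]
R3 ← R3 − (3/2)·R2: [0, 0, 3/2, 0, -3]
R4 ← R4 − (5/2)·R2: [0, 0, 5/2, 0, -5]
R5 ← R5 − (3)·R2: [0, 0, 3, 0, -6]
R6 ← R6 − R2: [0, 0, 1, 0, -2]
R4 ← R4 − (5/3)·R3: [0, 0, 0, 0, 0]
R5 ← R5 − (2)·R3: [0, 0, 0, 0, 0]
R6 ← R6 − (2/3)·R3: [0, 0, 0, 0, 0]
3 nonzero rows, so rank(A) = 3.
A has 5 columns; by rank–nullity, nullity = 5 − 3 = 2.

2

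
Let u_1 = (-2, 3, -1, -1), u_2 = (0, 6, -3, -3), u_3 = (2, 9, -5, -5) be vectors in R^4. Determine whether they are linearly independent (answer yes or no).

Form the matrix with these vectors as rows and row reduce.
R3 ← R3 + R1: [0, 12, -6, -6]
R3 ← R3 − (2)·R2: [0, 0, 0, 0]
2 nonzero rows, so the 3 vectors span a space of dimension 2.
Since 2 < 3, the vectors are linearly dependent.

no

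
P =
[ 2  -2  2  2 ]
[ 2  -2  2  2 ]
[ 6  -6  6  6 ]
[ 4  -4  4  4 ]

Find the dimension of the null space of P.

3

Row reduce to echelon form.
R2 ← R2 − R1: [0, 0, 0, 0]
R3 ← R3 − (3)·R1: [0, 0, 0, 0]
R4 ← R4 − (2)·R1: [0, 0, 0, 0]
1 nonzero row, so rank(P) = 1.
P has 4 columns; by rank–nullity, nullity = 4 − 1 = 3.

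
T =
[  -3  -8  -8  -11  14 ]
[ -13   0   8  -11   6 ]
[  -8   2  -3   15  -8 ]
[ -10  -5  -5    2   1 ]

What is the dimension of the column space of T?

4

Row reduce to echelon form.
R2 ← R2 − (13/3)·R1: [0, 104/3, 128/3, 110/3, -164/3]
R3 ← R3 − (8/3)·R1: [0, 70/3, 55/3, 133/3, -136/3]
R4 ← R4 − (10/3)·R1: [0, 65/3, 65/3, 116/3, -137/3]
R3 ← R3 − (35/52)·R2: [0, 0, -135/13, 511/26, -111/13]
R4 ← R4 − (5/8)·R2: [0, 0, -5, 63/4, -23/2]
R4 ← R4 − (13/27)·R3: [0, 0, 0, 679/108, -133/18]
Echelon form has 4 nonzero rows, so rank(T) = 4.
The column space has dimension equal to the rank: 4.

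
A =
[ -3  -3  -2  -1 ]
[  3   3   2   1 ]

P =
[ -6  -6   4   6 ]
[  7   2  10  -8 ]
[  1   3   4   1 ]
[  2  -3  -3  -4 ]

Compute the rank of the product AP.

1

First compute AP:
[[ -7,   9, -47,   8],
 [  7,  -9,  47,  -8]]
Now row reduce the product.
R2 ← R2 + R1: [0, 0, 0, 0]
1 nonzero row, so rank(AP) = 1.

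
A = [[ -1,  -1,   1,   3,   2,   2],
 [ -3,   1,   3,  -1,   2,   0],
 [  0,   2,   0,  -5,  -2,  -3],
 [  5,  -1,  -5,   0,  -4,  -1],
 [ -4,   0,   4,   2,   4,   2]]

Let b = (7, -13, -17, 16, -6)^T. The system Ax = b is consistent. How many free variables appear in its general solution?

Row reduce the augmented matrix [A | b].
R2 ← R2 − (3)·R1: [0, 4, 0, -10, -4, -6, -34]
R4 ← R4 + (5)·R1: [0, -6, 0, 15, 6, 9, 51]
R5 ← R5 − (4)·R1: [0, 4, 0, -10, -4, -6, -34]
R3 ← R3 − (1/2)·R2: [0, 0, 0, 0, 0, 0, 0]
R4 ← R4 + (3/2)·R2: [0, 0, 0, 0, 0, 0, 0]
R5 ← R5 − R2: [0, 0, 0, 0, 0, 0, 0]
The echelon form has 2 nonzero rows, and every pivot lies in the first 6 columns, so rank(A) = rank([A|b]) = 2.
The system is consistent.
Free variables = (unknowns) − (rank) = 6 − 2 = 4.

4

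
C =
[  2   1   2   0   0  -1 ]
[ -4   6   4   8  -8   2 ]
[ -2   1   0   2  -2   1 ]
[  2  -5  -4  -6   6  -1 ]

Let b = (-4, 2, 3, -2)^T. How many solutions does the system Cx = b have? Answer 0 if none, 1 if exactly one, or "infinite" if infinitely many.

Row reduce the augmented matrix [C | b].
R2 ← R2 + (2)·R1: [0, 8, 8, 8, -8, 0, -6]
R3 ← R3 + R1: [0, 2, 2, 2, -2, 0, -1]
R4 ← R4 − R1: [0, -6, -6, -6, 6, 0, 2]
R3 ← R3 − (1/4)·R2: [0, 0, 0, 0, 0, 0, 1/2]
R4 ← R4 + (3/4)·R2: [0, 0, 0, 0, 0, 0, -5/2]
R4 ← R4 + (5)·R3: [0, 0, 0, 0, 0, 0, 0]
The echelon form has 3 nonzero rows; the last pivot sits in the augmented column, so rank(C) = 2 but rank([C|b]) = 3.
Since the ranks differ, the system is inconsistent.
It has no solutions.

0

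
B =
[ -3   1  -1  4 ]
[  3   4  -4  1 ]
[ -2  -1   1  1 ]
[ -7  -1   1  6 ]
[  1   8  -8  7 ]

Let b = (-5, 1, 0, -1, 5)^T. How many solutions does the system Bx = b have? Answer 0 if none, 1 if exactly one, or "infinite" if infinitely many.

0

Row reduce the augmented matrix [B | b].
R2 ← R2 + R1: [0, 5, -5, 5, -4]
R3 ← R3 − (2/3)·R1: [0, -5/3, 5/3, -5/3, 10/3]
R4 ← R4 − (7/3)·R1: [0, -10/3, 10/3, -10/3, 32/3]
R5 ← R5 + (1/3)·R1: [0, 25/3, -25/3, 25/3, 10/3]
R3 ← R3 + (1/3)·R2: [0, 0, 0, 0, 2]
R4 ← R4 + (2/3)·R2: [0, 0, 0, 0, 8]
R5 ← R5 − (5/3)·R2: [0, 0, 0, 0, 10]
R4 ← R4 − (4)·R3: [0, 0, 0, 0, 0]
R5 ← R5 − (5)·R3: [0, 0, 0, 0, 0]
The echelon form has 3 nonzero rows; the last pivot sits in the augmented column, so rank(B) = 2 but rank([B|b]) = 3.
Since the ranks differ, the system is inconsistent.
It has no solutions.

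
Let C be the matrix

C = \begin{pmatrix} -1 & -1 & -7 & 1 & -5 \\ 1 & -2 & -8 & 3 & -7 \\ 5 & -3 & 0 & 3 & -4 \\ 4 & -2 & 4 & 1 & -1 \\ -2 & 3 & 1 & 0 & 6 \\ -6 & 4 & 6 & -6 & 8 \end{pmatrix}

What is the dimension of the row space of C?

4

Row reduce to echelon form.
R2 ← R2 + R1: [0, -3, -15, 4, -12]
R3 ← R3 + (5)·R1: [0, -8, -35, 8, -29]
R4 ← R4 + (4)·R1: [0, -6, -24, 5, -21]
R5 ← R5 − (2)·R1: [0, 5, 15, -2, 16]
R6 ← R6 − (6)·R1: [0, 10, 48, -12, 38]
R3 ← R3 − (8/3)·R2: [0, 0, 5, -8/3, 3]
R4 ← R4 − (2)·R2: [0, 0, 6, -3, 3]
R5 ← R5 + (5/3)·R2: [0, 0, -10, 14/3, -4]
R6 ← R6 + (10/3)·R2: [0, 0, -2, 4/3, -2]
R4 ← R4 − (6/5)·R3: [0, 0, 0, 1/5, -3/5]
R5 ← R5 + (2)·R3: [0, 0, 0, -2/3, 2]
R6 ← R6 + (2/5)·R3: [0, 0, 0, 4/15, -4/5]
R5 ← R5 + (10/3)·R4: [0, 0, 0, 0, 0]
R6 ← R6 − (4/3)·R4: [0, 0, 0, 0, 0]
Echelon form has 4 nonzero rows, so rank(C) = 4.
The row space has dimension equal to the rank: 4.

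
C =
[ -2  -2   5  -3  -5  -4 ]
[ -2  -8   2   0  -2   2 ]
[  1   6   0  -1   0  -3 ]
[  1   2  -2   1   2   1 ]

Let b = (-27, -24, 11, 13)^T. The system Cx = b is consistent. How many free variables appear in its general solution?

4

Row reduce the augmented matrix [C | b].
R2 ← R2 − R1: [0, -6, -3, 3, 3, 6, 3]
R3 ← R3 + (1/2)·R1: [0, 5, 5/2, -5/2, -5/2, -5, -5/2]
R4 ← R4 + (1/2)·R1: [0, 1, 1/2, -1/2, -1/2, -1, -1/2]
R3 ← R3 + (5/6)·R2: [0, 0, 0, 0, 0, 0, 0]
R4 ← R4 + (1/6)·R2: [0, 0, 0, 0, 0, 0, 0]
The echelon form has 2 nonzero rows, and every pivot lies in the first 6 columns, so rank(C) = rank([C|b]) = 2.
The system is consistent.
Free variables = (unknowns) − (rank) = 6 − 2 = 4.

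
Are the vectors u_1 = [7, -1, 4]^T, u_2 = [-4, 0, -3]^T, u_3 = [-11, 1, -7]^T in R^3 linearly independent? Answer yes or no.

Form the matrix with these vectors as rows and row reduce.
R2 ← R2 + (4/7)·R1: [0, -4/7, -5/7]
R3 ← R3 + (11/7)·R1: [0, -4/7, -5/7]
R3 ← R3 − R2: [0, 0, 0]
2 nonzero rows, so the 3 vectors span a space of dimension 2.
Since 2 < 3, the vectors are linearly dependent.

no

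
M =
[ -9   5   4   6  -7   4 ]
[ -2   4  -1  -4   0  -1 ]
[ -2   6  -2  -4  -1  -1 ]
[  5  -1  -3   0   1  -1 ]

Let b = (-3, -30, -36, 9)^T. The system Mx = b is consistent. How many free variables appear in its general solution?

Row reduce the augmented matrix [M | b].
R2 ← R2 − (2/9)·R1: [0, 26/9, -17/9, -16/3, 14/9, -17/9, -88/3]
R3 ← R3 − (2/9)·R1: [0, 44/9, -26/9, -16/3, 5/9, -17/9, -106/3]
R4 ← R4 + (5/9)·R1: [0, 16/9, -7/9, 10/3, -26/9, 11/9, 22/3]
R3 ← R3 − (22/13)·R2: [0, 0, 4/13, 48/13, -27/13, 17/13, 186/13]
R4 ← R4 − (8/13)·R2: [0, 0, 5/13, 86/13, -50/13, 31/13, 330/13]
R4 ← R4 − (5/4)·R3: [0, 0, 0, 2, -5/4, 3/4, 15/2]
The echelon form has 4 nonzero rows, and every pivot lies in the first 6 columns, so rank(M) = rank([M|b]) = 4.
The system is consistent.
Free variables = (unknowns) − (rank) = 6 − 4 = 2.

2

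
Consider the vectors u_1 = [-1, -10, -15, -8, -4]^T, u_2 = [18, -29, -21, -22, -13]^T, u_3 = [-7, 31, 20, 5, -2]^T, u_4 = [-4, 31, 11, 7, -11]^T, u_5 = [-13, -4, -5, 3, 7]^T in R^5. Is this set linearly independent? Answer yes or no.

Form the matrix with these vectors as rows and row reduce.
R2 ← R2 + (18)·R1: [0, -209, -291, -166, -85]
R3 ← R3 − (7)·R1: [0, 101, 125, 61, 26]
R4 ← R4 − (4)·R1: [0, 71, 71, 39, 5]
R5 ← R5 − (13)·R1: [0, 126, 190, 107, 59]
R3 ← R3 + (101/209)·R2: [0, 0, -3266/209, -4017/209, -3151/209]
R4 ← R4 + (71/209)·R2: [0, 0, -5822/209, -3635/209, -4990/209]
R5 ← R5 + (126/209)·R2: [0, 0, 3044/209, 1447/209, 1621/209]
R4 ← R4 − (41/23)·R3: [0, 0, 0, 388/23, 3]
R5 ← R5 + (1522/1633)·R3: [0, 0, 0, -17947/1633, -447/71]
R5 ← R5 + (17947/27548)·R4: [0, 0, 0, 0, -119595/27548]
5 nonzero rows, so the 5 vectors span a space of dimension 5.
Since 5 = 5, the vectors are linearly independent.

yes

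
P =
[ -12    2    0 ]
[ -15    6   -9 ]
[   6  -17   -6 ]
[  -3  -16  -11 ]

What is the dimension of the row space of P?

3

Row reduce to echelon form.
R2 ← R2 − (5/4)·R1: [0, 7/2, -9]
R3 ← R3 + (1/2)·R1: [0, -16, -6]
R4 ← R4 − (1/4)·R1: [0, -33/2, -11]
R3 ← R3 + (32/7)·R2: [0, 0, -330/7]
R4 ← R4 + (33/7)·R2: [0, 0, -374/7]
R4 ← R4 − (17/15)·R3: [0, 0, 0]
Echelon form has 3 nonzero rows, so rank(P) = 3.
The row space has dimension equal to the rank: 3.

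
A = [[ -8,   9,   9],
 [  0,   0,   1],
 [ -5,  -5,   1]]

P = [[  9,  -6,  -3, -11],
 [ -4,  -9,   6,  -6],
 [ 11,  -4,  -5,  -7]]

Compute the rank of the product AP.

First compute AP:
[[ -9, -69,  33, -29],
 [ 11,  -4,  -5,  -7],
 [-14,  71, -20,  78]]
Now row reduce the product.
R2 ← R2 + (11/9)·R1: [0, -265/3, 106/3, -382/9]
R3 ← R3 − (14/9)·R1: [0, 535/3, -214/3, 1108/9]
R3 ← R3 + (107/53)·R2: [0, 0, 0, 5950/159]
3 nonzero rows, so rank(AP) = 3.

3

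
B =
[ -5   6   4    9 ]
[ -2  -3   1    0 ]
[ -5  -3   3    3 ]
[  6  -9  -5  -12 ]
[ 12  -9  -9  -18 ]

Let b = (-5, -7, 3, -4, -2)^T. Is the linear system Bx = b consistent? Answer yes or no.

Row reduce the augmented matrix [B | b].
R2 ← R2 − (2/5)·R1: [0, -27/5, -3/5, -18/5, -5]
R3 ← R3 − R1: [0, -9, -1, -6, 8]
R4 ← R4 + (6/5)·R1: [0, -9/5, -1/5, -6/5, -10]
R5 ← R5 + (12/5)·R1: [0, 27/5, 3/5, 18/5, -14]
R3 ← R3 − (5/3)·R2: [0, 0, 0, 0, 49/3]
R4 ← R4 − (1/3)·R2: [0, 0, 0, 0, -25/3]
R5 ← R5 + R2: [0, 0, 0, 0, -19]
R4 ← R4 + (25/49)·R3: [0, 0, 0, 0, 0]
R5 ← R5 + (57/49)·R3: [0, 0, 0, 0, 0]
The echelon form has 3 nonzero rows; the last pivot sits in the augmented column, so rank(B) = 2 but rank([B|b]) = 3.
Since the ranks differ, the system is inconsistent.

no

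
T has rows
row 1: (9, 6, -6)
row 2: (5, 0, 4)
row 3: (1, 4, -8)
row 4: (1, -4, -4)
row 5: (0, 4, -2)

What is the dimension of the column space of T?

3

Row reduce to echelon form.
R2 ← R2 − (5/9)·R1: [0, -10/3, 22/3]
R3 ← R3 − (1/9)·R1: [0, 10/3, -22/3]
R4 ← R4 − (1/9)·R1: [0, -14/3, -10/3]
R3 ← R3 + R2: [0, 0, 0]
R4 ← R4 − (7/5)·R2: [0, 0, -68/5]
R5 ← R5 + (6/5)·R2: [0, 0, 34/5]
Swap R3 ↔ R4
R5 ← R5 + (1/2)·R3: [0, 0, 0]
Echelon form has 3 nonzero rows, so rank(T) = 3.
The column space has dimension equal to the rank: 3.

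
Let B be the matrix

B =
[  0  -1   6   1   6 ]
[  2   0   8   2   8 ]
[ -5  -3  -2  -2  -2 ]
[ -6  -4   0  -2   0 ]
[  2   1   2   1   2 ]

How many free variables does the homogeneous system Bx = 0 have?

Row reduce to echelon form.
Swap R1 ↔ R2
R3 ← R3 + (5/2)·R1: [0, -3, 18, 3, 18]
R4 ← R4 + (3)·R1: [0, -4, 24, 4, 24]
R5 ← R5 − R1: [0, 1, -6, -1, -6]
R3 ← R3 − (3)·R2: [0, 0, 0, 0, 0]
R4 ← R4 − (4)·R2: [0, 0, 0, 0, 0]
R5 ← R5 + R2: [0, 0, 0, 0, 0]
2 nonzero rows, so rank(B) = 2.
B has 5 columns; by rank–nullity, nullity = 5 − 2 = 3.

3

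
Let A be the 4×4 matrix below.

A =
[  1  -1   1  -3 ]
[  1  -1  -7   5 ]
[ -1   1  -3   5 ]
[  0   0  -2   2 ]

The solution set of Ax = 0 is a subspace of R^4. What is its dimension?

2

Row reduce to echelon form.
R2 ← R2 − R1: [0, 0, -8, 8]
R3 ← R3 + R1: [0, 0, -2, 2]
R3 ← R3 − (1/4)·R2: [0, 0, 0, 0]
R4 ← R4 − (1/4)·R2: [0, 0, 0, 0]
2 nonzero rows, so rank(A) = 2.
A has 4 columns; by rank–nullity, nullity = 4 − 2 = 2.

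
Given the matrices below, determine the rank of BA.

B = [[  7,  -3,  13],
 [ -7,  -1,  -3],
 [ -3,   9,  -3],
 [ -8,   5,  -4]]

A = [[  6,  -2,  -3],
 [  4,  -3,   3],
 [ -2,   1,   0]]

First compute BA:
[[  4,   8, -30],
 [-40,  14,  18],
 [ 24, -24,  36],
 [-20,  -3,  39]]
Now row reduce the product.
R2 ← R2 + (10)·R1: [0, 94, -282]
R3 ← R3 − (6)·R1: [0, -72, 216]
R4 ← R4 + (5)·R1: [0, 37, -111]
R3 ← R3 + (36/47)·R2: [0, 0, 0]
R4 ← R4 − (37/94)·R2: [0, 0, 0]
2 nonzero rows, so rank(BA) = 2.

2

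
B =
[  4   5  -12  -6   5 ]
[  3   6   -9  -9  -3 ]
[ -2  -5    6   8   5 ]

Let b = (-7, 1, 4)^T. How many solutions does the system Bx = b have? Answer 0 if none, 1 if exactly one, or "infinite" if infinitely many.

0

Row reduce the augmented matrix [B | b].
R2 ← R2 − (3/4)·R1: [0, 9/4, 0, -9/2, -27/4, 25/4]
R3 ← R3 + (1/2)·R1: [0, -5/2, 0, 5, 15/2, 1/2]
R3 ← R3 + (10/9)·R2: [0, 0, 0, 0, 0, 67/9]
The echelon form has 3 nonzero rows; the last pivot sits in the augmented column, so rank(B) = 2 but rank([B|b]) = 3.
Since the ranks differ, the system is inconsistent.
It has no solutions.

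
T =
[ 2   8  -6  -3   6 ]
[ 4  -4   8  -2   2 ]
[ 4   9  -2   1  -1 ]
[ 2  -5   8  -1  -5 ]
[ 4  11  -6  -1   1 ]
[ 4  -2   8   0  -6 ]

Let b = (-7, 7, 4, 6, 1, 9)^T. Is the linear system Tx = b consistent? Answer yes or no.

no

Row reduce the augmented matrix [T | b].
R2 ← R2 − (2)·R1: [0, -20, 20, 4, -10, 21]
R3 ← R3 − (2)·R1: [0, -7, 10, 7, -13, 18]
R4 ← R4 − R1: [0, -13, 14, 2, -11, 13]
R5 ← R5 − (2)·R1: [0, -5, 6, 5, -11, 15]
R6 ← R6 − (2)·R1: [0, -18, 20, 6, -18, 23]
R3 ← R3 − (7/20)·R2: [0, 0, 3, 28/5, -19/2, 213/20]
R4 ← R4 − (13/20)·R2: [0, 0, 1, -3/5, -9/2, -13/20]
R5 ← R5 − (1/4)·R2: [0, 0, 1, 4, -17/2, 39/4]
R6 ← R6 − (9/10)·R2: [0, 0, 2, 12/5, -9, 41/10]
R4 ← R4 − (1/3)·R3: [0, 0, 0, -37/15, -4/3, -21/5]
R5 ← R5 − (1/3)·R3: [0, 0, 0, 32/15, -16/3, 31/5]
R6 ← R6 − (2/3)·R3: [0, 0, 0, -4/3, -8/3, -3]
R5 ← R5 + (32/37)·R4: [0, 0, 0, 0, -240/37, 95/37]
R6 ← R6 − (20/37)·R4: [0, 0, 0, 0, -72/37, -27/37]
R6 ← R6 − (3/10)·R5: [0, 0, 0, 0, 0, -3/2]
The echelon form has 6 nonzero rows; the last pivot sits in the augmented column, so rank(T) = 5 but rank([T|b]) = 6.
Since the ranks differ, the system is inconsistent.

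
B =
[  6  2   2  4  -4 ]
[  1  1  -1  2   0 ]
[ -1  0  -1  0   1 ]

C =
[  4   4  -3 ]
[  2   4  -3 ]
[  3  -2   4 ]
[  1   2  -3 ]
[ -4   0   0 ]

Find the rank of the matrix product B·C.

2

First compute BC:
[[ 54,  36, -28],
 [  5,  14, -16],
 [-11,  -2,  -1]]
Now row reduce the product.
R2 ← R2 − (5/54)·R1: [0, 32/3, -362/27]
R3 ← R3 + (11/54)·R1: [0, 16/3, -181/27]
R3 ← R3 − (1/2)·R2: [0, 0, 0]
2 nonzero rows, so rank(BC) = 2.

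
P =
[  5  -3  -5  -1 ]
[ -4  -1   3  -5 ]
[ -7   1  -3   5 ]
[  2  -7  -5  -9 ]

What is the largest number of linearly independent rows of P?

Row reduce to echelon form.
R2 ← R2 + (4/5)·R1: [0, -17/5, -1, -29/5]
R3 ← R3 + (7/5)·R1: [0, -16/5, -10, 18/5]
R4 ← R4 − (2/5)·R1: [0, -29/5, -3, -43/5]
R3 ← R3 − (16/17)·R2: [0, 0, -154/17, 154/17]
R4 ← R4 − (29/17)·R2: [0, 0, -22/17, 22/17]
R4 ← R4 − (1/7)·R3: [0, 0, 0, 0]
Echelon form has 3 nonzero rows, so rank(P) = 3.
The rank gives the maximum number of linearly independent rows: 3.

3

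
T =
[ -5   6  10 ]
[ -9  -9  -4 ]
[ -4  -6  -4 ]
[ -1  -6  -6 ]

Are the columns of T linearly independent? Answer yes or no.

Row reduce T to echelon form.
R2 ← R2 − (9/5)·R1: [0, -99/5, -22]
R3 ← R3 − (4/5)·R1: [0, -54/5, -12]
R4 ← R4 − (1/5)·R1: [0, -36/5, -8]
R3 ← R3 − (6/11)·R2: [0, 0, 0]
R4 ← R4 − (4/11)·R2: [0, 0, 0]
2 pivots among 3 columns.
Only 2 < 3 pivot columns, so the columns are linearly dependent.

no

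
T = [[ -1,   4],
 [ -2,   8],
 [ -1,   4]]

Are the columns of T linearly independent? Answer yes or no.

Row reduce T to echelon form.
R2 ← R2 − (2)·R1: [0, 0]
R3 ← R3 − R1: [0, 0]
1 pivot among 2 columns.
Only 1 < 2 pivot columns, so the columns are linearly dependent.

no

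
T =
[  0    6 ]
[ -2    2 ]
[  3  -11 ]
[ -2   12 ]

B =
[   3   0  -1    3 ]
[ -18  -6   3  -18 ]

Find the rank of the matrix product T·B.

First compute TB:
[[-108, -36,  18, -108],
 [-42, -12,   8, -42],
 [207,  66, -36, 207],
 [-222, -72,  38, -222]]
Now row reduce the product.
R2 ← R2 − (7/18)·R1: [0, 2, 1, 0]
R3 ← R3 + (23/12)·R1: [0, -3, -3/2, 0]
R4 ← R4 − (37/18)·R1: [0, 2, 1, 0]
R3 ← R3 + (3/2)·R2: [0, 0, 0, 0]
R4 ← R4 − R2: [0, 0, 0, 0]
2 nonzero rows, so rank(TB) = 2.

2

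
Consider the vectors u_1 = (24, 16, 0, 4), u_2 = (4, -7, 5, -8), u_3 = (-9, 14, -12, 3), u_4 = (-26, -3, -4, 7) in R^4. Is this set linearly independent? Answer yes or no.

Form the matrix with these vectors as rows and row reduce.
R2 ← R2 − (1/6)·R1: [0, -29/3, 5, -26/3]
R3 ← R3 + (3/8)·R1: [0, 20, -12, 9/2]
R4 ← R4 + (13/12)·R1: [0, 43/3, -4, 34/3]
R3 ← R3 + (60/29)·R2: [0, 0, -48/29, -779/58]
R4 ← R4 + (43/29)·R2: [0, 0, 99/29, -44/29]
R4 ← R4 + (33/16)·R3: [0, 0, 0, -935/32]
4 nonzero rows, so the 4 vectors span a space of dimension 4.
Since 4 = 4, the vectors are linearly independent.

yes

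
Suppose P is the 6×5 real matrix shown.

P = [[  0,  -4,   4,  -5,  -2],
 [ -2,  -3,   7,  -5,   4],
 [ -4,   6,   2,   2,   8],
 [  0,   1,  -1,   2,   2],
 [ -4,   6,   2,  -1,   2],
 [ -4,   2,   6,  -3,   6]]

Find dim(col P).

Row reduce to echelon form.
Swap R1 ↔ R2
R3 ← R3 − (2)·R1: [0, 12, -12, 12, 0]
R5 ← R5 − (2)·R1: [0, 12, -12, 9, -6]
R6 ← R6 − (2)·R1: [0, 8, -8, 7, -2]
R3 ← R3 + (3)·R2: [0, 0, 0, -3, -6]
R4 ← R4 + (1/4)·R2: [0, 0, 0, 3/4, 3/2]
R5 ← R5 + (3)·R2: [0, 0, 0, -6, -12]
R6 ← R6 + (2)·R2: [0, 0, 0, -3, -6]
R4 ← R4 + (1/4)·R3: [0, 0, 0, 0, 0]
R5 ← R5 − (2)·R3: [0, 0, 0, 0, 0]
R6 ← R6 − R3: [0, 0, 0, 0, 0]
Echelon form has 3 nonzero rows, so rank(P) = 3.
The column space has dimension equal to the rank: 3.

3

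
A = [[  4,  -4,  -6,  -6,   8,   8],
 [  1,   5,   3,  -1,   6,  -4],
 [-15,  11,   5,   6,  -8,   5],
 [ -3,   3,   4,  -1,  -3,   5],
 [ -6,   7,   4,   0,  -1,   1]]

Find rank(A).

5

Row reduce to echelon form.
R2 ← R2 − (1/4)·R1: [0, 6, 9/2, 1/2, 4, -6]
R3 ← R3 + (15/4)·R1: [0, -4, -35/2, -33/2, 22, 35]
R4 ← R4 + (3/4)·R1: [0, 0, -1/2, -11/2, 3, 11]
R5 ← R5 + (3/2)·R1: [0, 1, -5, -9, 11, 13]
R3 ← R3 + (2/3)·R2: [0, 0, -29/2, -97/6, 74/3, 31]
R5 ← R5 − (1/6)·R2: [0, 0, -23/4, -109/12, 31/3, 14]
R4 ← R4 − (1/29)·R3: [0, 0, 0, -430/87, 187/87, 288/29]
R5 ← R5 − (23/58)·R3: [0, 0, 0, -155/58, 16/29, 99/58]
R5 ← R5 − (93/172)·R4: [0, 0, 0, 0, -105/172, -315/86]
Echelon form has 5 nonzero rows, so rank(A) = 5.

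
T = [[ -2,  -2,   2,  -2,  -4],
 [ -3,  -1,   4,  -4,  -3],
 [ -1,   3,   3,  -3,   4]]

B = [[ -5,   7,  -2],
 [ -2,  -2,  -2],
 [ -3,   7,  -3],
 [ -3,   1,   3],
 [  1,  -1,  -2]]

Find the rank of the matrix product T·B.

2

First compute TB:
[[ 10,   6,   4],
 [ 14,   8, -10],
 [  3,   1, -30]]
Now row reduce the product.
R2 ← R2 − (7/5)·R1: [0, -2/5, -78/5]
R3 ← R3 − (3/10)·R1: [0, -4/5, -156/5]
R3 ← R3 − (2)·R2: [0, 0, 0]
2 nonzero rows, so rank(TB) = 2.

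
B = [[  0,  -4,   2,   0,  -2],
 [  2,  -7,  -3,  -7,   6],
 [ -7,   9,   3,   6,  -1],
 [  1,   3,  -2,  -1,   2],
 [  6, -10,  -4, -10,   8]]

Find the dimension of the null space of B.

Row reduce to echelon form.
Swap R1 ↔ R2
R3 ← R3 + (7/2)·R1: [0, -31/2, -15/2, -37/2, 20]
R4 ← R4 − (1/2)·R1: [0, 13/2, -1/2, 5/2, -1]
R5 ← R5 − (3)·R1: [0, 11, 5, 11, -10]
R3 ← R3 − (31/8)·R2: [0, 0, -61/4, -37/2, 111/4]
R4 ← R4 + (13/8)·R2: [0, 0, 11/4, 5/2, -17/4]
R5 ← R5 + (11/4)·R2: [0, 0, 21/2, 11, -31/2]
R4 ← R4 + (11/61)·R3: [0, 0, 0, -51/61, 46/61]
R5 ← R5 + (42/61)·R3: [0, 0, 0, -106/61, 220/61]
R5 ← R5 − (106/51)·R4: [0, 0, 0, 0, 104/51]
5 nonzero rows, so rank(B) = 5.
B has 5 columns; by rank–nullity, nullity = 5 − 5 = 0.

0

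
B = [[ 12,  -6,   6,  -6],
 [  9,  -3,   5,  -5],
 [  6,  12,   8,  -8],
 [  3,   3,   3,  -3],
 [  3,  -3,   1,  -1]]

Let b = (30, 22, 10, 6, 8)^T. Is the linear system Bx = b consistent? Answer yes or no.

yes

Row reduce the augmented matrix [B | b].
R2 ← R2 − (3/4)·R1: [0, 3/2, 1/2, -1/2, -1/2]
R3 ← R3 − (1/2)·R1: [0, 15, 5, -5, -5]
R4 ← R4 − (1/4)·R1: [0, 9/2, 3/2, -3/2, -3/2]
R5 ← R5 − (1/4)·R1: [0, -3/2, -1/2, 1/2, 1/2]
R3 ← R3 − (10)·R2: [0, 0, 0, 0, 0]
R4 ← R4 − (3)·R2: [0, 0, 0, 0, 0]
R5 ← R5 + R2: [0, 0, 0, 0, 0]
The echelon form has 2 nonzero rows, and every pivot lies in the first 4 columns, so rank(B) = rank([B|b]) = 2.
The system is consistent.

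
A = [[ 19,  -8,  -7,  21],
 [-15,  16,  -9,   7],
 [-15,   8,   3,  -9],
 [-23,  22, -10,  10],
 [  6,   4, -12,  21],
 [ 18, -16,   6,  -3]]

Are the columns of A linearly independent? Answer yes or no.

Row reduce A to echelon form.
R2 ← R2 + (15/19)·R1: [0, 184/19, -276/19, 448/19]
R3 ← R3 + (15/19)·R1: [0, 32/19, -48/19, 144/19]
R4 ← R4 + (23/19)·R1: [0, 234/19, -351/19, 673/19]
R5 ← R5 − (6/19)·R1: [0, 124/19, -186/19, 273/19]
R6 ← R6 − (18/19)·R1: [0, -160/19, 240/19, -435/19]
R3 ← R3 − (4/23)·R2: [0, 0, 0, 80/23]
R4 ← R4 − (117/92)·R2: [0, 0, 0, 125/23]
R5 ← R5 − (31/46)·R2: [0, 0, 0, -35/23]
R6 ← R6 + (20/23)·R2: [0, 0, 0, -55/23]
R4 ← R4 − (25/16)·R3: [0, 0, 0, 0]
R5 ← R5 + (7/16)·R3: [0, 0, 0, 0]
R6 ← R6 + (11/16)·R3: [0, 0, 0, 0]
3 pivots among 4 columns.
Only 3 < 4 pivot columns, so the columns are linearly dependent.

no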